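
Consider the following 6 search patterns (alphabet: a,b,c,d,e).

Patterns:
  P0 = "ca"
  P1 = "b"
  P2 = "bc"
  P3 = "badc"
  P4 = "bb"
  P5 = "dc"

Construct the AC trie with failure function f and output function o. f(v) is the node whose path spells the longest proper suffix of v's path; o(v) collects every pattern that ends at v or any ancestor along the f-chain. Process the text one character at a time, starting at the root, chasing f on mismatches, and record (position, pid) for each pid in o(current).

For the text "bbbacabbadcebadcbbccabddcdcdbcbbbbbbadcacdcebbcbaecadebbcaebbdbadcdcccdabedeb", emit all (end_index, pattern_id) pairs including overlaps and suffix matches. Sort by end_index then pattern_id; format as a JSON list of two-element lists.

Construct AC machine:
Trie nodes:
  n0 'ε': b→3 c→1 d→9
  n1 'c': a→2
  n2 'ca': ·  [P0 ends]
  n3 'b': a→5 b→8 c→4  [P1 ends]
  n4 'bc': ·  [P2 ends]
  n5 'ba': d→6
  n6 'bad': c→7
  n7 'badc': ·  [P3 ends]
  n8 'bb': ·  [P4 ends]
  n9 'd': c→10
  n10 'dc': ·  [P5 ends]

Failure links (BFS by depth):
  n1('c'): parent n0 fail=0; on 'c' 0 → fail=0;  out ∅∪∅=∅
  n3('b'): parent n0 fail=0; on 'b' 0 → fail=0;  out {1}∪∅={1}
  n9('d'): parent n0 fail=0; on 'd' 0 → fail=0;  out ∅∪∅=∅
  n2('ca'): parent n1 fail=0; on 'a' 0 → fail=0;  out {0}∪∅={0}
  n4('bc'): parent n3 fail=0; on 'c' 0 → fail=1;  out {2}∪∅={2}
  n5('ba'): parent n3 fail=0; on 'a' 0 → fail=0;  out ∅∪∅=∅
  n8('bb'): parent n3 fail=0; on 'b' 0 → fail=3;  out {4}∪{1}={1,4}
  n10('dc'): parent n9 fail=0; on 'c' 0 → fail=1;  out {5}∪∅={5}
  n6('bad'): parent n5 fail=0; on 'd' 0 → fail=9;  out ∅∪∅=∅
  n7('badc'): parent n6 fail=9; on 'c' 9 → fail=10;  out {3}∪{5}={3,5}

Scan:
pos 0 'b': at 3  ** P1@[0:0]
pos 1 'b': at 8  ** P1@[1:1],P4@[0:1]
pos 2 'b': at 8 (fail-walked)  ** P1@[2:2],P4@[1:2]
pos 3 'a': at 5 (fail-walked)
pos 4 'c': at 1 (fail-walked)
pos 5 'a': at 2  ** P0@[4:5]
pos 6 'b': at 3 (fail-walked)  ** P1@[6:6]
pos 7 'b': at 8  ** P1@[7:7],P4@[6:7]
pos 8 'a': at 5 (fail-walked)
pos 9 'd': at 6
pos 10 'c': at 7  ** P3@[7:10],P5@[9:10]
pos 11 'e': at 0 (fail-walked)
pos 12 'b': at 3  ** P1@[12:12]
pos 13 'a': at 5
pos 14 'd': at 6
pos 15 'c': at 7  ** P3@[12:15],P5@[14:15]
pos 16 'b': at 3 (fail-walked)  ** P1@[16:16]
pos 17 'b': at 8  ** P1@[17:17],P4@[16:17]
pos 18 'c': at 4 (fail-walked)  ** P2@[17:18]
pos 19 'c': at 1 (fail-walked)
pos 20 'a': at 2  ** P0@[19:20]
pos 21 'b': at 3 (fail-walked)  ** P1@[21:21]
pos 22 'd': at 9 (fail-walked)
pos 23 'd': at 9 (fail-walked)
pos 24 'c': at 10  ** P5@[23:24]
pos 25 'd': at 9 (fail-walked)
pos 26 'c': at 10  ** P5@[25:26]
pos 27 'd': at 9 (fail-walked)
pos 28 'b': at 3 (fail-walked)  ** P1@[28:28]
pos 29 'c': at 4  ** P2@[28:29]
pos 30 'b': at 3 (fail-walked)  ** P1@[30:30]
pos 31 'b': at 8  ** P1@[31:31],P4@[30:31]
pos 32 'b': at 8 (fail-walked)  ** P1@[32:32],P4@[31:32]
pos 33 'b': at 8 (fail-walked)  ** P1@[33:33],P4@[32:33]
pos 34 'b': at 8 (fail-walked)  ** P1@[34:34],P4@[33:34]
pos 35 'b': at 8 (fail-walked)  ** P1@[35:35],P4@[34:35]
pos 36 'a': at 5 (fail-walked)
pos 37 'd': at 6
pos 38 'c': at 7  ** P3@[35:38],P5@[37:38]
pos 39 'a': at 2 (fail-walked)  ** P0@[38:39]
pos 40 'c': at 1 (fail-walked)
pos 41 'd': at 9 (fail-walked)
pos 42 'c': at 10  ** P5@[41:42]
pos 43 'e': at 0 (fail-walked)
pos 44 'b': at 3  ** P1@[44:44]
pos 45 'b': at 8  ** P1@[45:45],P4@[44:45]
pos 46 'c': at 4 (fail-walked)  ** P2@[45:46]
pos 47 'b': at 3 (fail-walked)  ** P1@[47:47]
pos 48 'a': at 5
pos 49 'e': at 0 (fail-walked)
pos 50 'c': at 1
pos 51 'a': at 2  ** P0@[50:51]
pos 52 'd': at 9 (fail-walked)
pos 53 'e': at 0 (fail-walked)
pos 54 'b': at 3  ** P1@[54:54]
pos 55 'b': at 8  ** P1@[55:55],P4@[54:55]
pos 56 'c': at 4 (fail-walked)  ** P2@[55:56]
pos 57 'a': at 2 (fail-walked)  ** P0@[56:57]
pos 58 'e': at 0 (fail-walked)
pos 59 'b': at 3  ** P1@[59:59]
pos 60 'b': at 8  ** P1@[60:60],P4@[59:60]
pos 61 'd': at 9 (fail-walked)
pos 62 'b': at 3 (fail-walked)  ** P1@[62:62]
pos 63 'a': at 5
pos 64 'd': at 6
pos 65 'c': at 7  ** P3@[62:65],P5@[64:65]
pos 66 'd': at 9 (fail-walked)
pos 67 'c': at 10  ** P5@[66:67]
pos 68 'c': at 1 (fail-walked)
pos 69 'c': at 1 (fail-walked)
pos 70 'd': at 9 (fail-walked)
pos 71 'a': at 0 (fail-walked)
pos 72 'b': at 3  ** P1@[72:72]
pos 73 'e': at 0 (fail-walked)
pos 74 'd': at 9
pos 75 'e': at 0 (fail-walked)
pos 76 'b': at 3  ** P1@[76:76]

Matches: [[0,1],[1,1],[1,4],[2,1],[2,4],[5,0],[6,1],[7,1],[7,4],[10,3],[10,5],[12,1],[15,3],[15,5],[16,1],[17,1],[17,4],[18,2],[20,0],[21,1],[24,5],[26,5],[28,1],[29,2],[30,1],[31,1],[31,4],[32,1],[32,4],[33,1],[33,4],[34,1],[34,4],[35,1],[35,4],[38,3],[38,5],[39,0],[42,5],[44,1],[45,1],[45,4],[46,2],[47,1],[51,0],[54,1],[55,1],[55,4],[56,2],[57,0],[59,1],[60,1],[60,4],[62,1],[65,3],[65,5],[67,5],[72,1],[76,1]]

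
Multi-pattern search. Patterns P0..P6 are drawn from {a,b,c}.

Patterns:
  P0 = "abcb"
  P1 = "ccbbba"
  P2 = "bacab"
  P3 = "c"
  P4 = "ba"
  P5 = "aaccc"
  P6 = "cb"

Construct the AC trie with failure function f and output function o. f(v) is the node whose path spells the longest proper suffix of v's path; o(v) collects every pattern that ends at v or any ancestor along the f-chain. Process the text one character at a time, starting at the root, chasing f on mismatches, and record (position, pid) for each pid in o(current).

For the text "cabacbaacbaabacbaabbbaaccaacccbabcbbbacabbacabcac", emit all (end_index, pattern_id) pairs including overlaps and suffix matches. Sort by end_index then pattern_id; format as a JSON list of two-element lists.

Construct AC machine:
Trie nodes:
  n0 'ε': a→1 b→11 c→5
  n1 'a': a→16 b→2
  n2 'ab': c→3
  n3 'abc': b→4
  n4 'abcb': ·  ←P0
  n5 'c': b→20 c→6  ←P3
  n6 'cc': b→7
  n7 'ccb': b→8
  n8 'ccbb': b→9
  n9 'ccbbb': a→10
  n10 'ccbbba': ·  ←P1
  n11 'b': a→12
  n12 'ba': c→13  ←P4
  n13 'bac': a→14
  n14 'baca': b→15
  n15 'bacab': ·  ←P2
  n16 'aa': c→17
  n17 'aac': c→18
  n18 'aacc': c→19
  n19 'aaccc': ·  ←P5
  n20 'cb': ·  ←P6

BFS fail/out derivation:
  fail(1) 'a': from fail(0)=0 chase 'a': 0 ⇒ 0;  out=∅∪out(0)=∅
  fail(5) 'c': from fail(0)=0 chase 'c': 0 ⇒ 0;  out={3}∪out(0)={3}
  fail(11) 'b': from fail(0)=0 chase 'b': 0 ⇒ 0;  out=∅∪out(0)=∅
  fail(2) 'ab': from fail(1)=0 chase 'b': 0 ⇒ 11;  out=∅∪out(11)=∅
  fail(6) 'cc': from fail(5)=0 chase 'c': 0 ⇒ 5;  out=∅∪out(5)={3}
  fail(12) 'ba': from fail(11)=0 chase 'a': 0 ⇒ 1;  out={4}∪out(1)={4}
  fail(16) 'aa': from fail(1)=0 chase 'a': 0 ⇒ 1;  out=∅∪out(1)=∅
  fail(20) 'cb': from fail(5)=0 chase 'b': 0 ⇒ 11;  out={6}∪out(11)={6}
  fail(3) 'abc': from fail(2)=11 chase 'c': 11→0 ⇒ 5;  out=∅∪out(5)={3}
  fail(7) 'ccb': from fail(6)=5 chase 'b': 5 ⇒ 20;  out=∅∪out(20)={6}
  fail(13) 'bac': from fail(12)=1 chase 'c': 1→0 ⇒ 5;  out=∅∪out(5)={3}
  fail(17) 'aac': from fail(16)=1 chase 'c': 1→0 ⇒ 5;  out=∅∪out(5)={3}
  fail(4) 'abcb': from fail(3)=5 chase 'b': 5 ⇒ 20;  out={0}∪out(20)={0,6}
  fail(8) 'ccbb': from fail(7)=20 chase 'b': 20→11→0 ⇒ 11;  out=∅∪out(11)=∅
  fail(14) 'baca': from fail(13)=5 chase 'a': 5→0 ⇒ 1;  out=∅∪out(1)=∅
  fail(18) 'aacc': from fail(17)=5 chase 'c': 5 ⇒ 6;  out=∅∪out(6)={3}
  fail(9) 'ccbbb': from fail(8)=11 chase 'b': 11→0 ⇒ 11;  out=∅∪out(11)=∅
  fail(15) 'bacab': from fail(14)=1 chase 'b': 1 ⇒ 2;  out={2}∪out(2)={2}
  fail(19) 'aaccc': from fail(18)=6 chase 'c': 6→5 ⇒ 6;  out={5}∪out(6)={3,5}
  fail(10) 'ccbbba': from fail(9)=11 chase 'a': 11 ⇒ 12;  out={1}∪out(12)={1,4}

Text stream:
i=0 'c': node 0→5  emit P3@[0:0]
i=1 'a': node 5→1 ·f
i=2 'b': node 1→2
i=3 'a': node 2→12 ·f  emit P4@[2:3]
i=4 'c': node 12→13  emit P3@[4:4]
i=5 'b': node 13→20 ·f  emit P6@[4:5]
i=6 'a': node 20→12 ·f  emit P4@[5:6]
i=7 'a': node 12→16 ·f
i=8 'c': node 16→17  emit P3@[8:8]
i=9 'b': node 17→20 ·f  emit P6@[8:9]
i=10 'a': node 20→12 ·f  emit P4@[9:10]
i=11 'a': node 12→16 ·f
i=12 'b': node 16→2 ·f
i=13 'a': node 2→12 ·f  emit P4@[12:13]
i=14 'c': node 12→13  emit P3@[14:14]
i=15 'b': node 13→20 ·f  emit P6@[14:15]
i=16 'a': node 20→12 ·f  emit P4@[15:16]
i=17 'a': node 12→16 ·f
i=18 'b': node 16→2 ·f
i=19 'b': node 2→11 ·f
i=20 'b': node 11→11 ·f
i=21 'a': node 11→12  emit P4@[20:21]
i=22 'a': node 12→16 ·f
i=23 'c': node 16→17  emit P3@[23:23]
i=24 'c': node 17→18  emit P3@[24:24]
i=25 'a': node 18→1 ·f
i=26 'a': node 1→16
i=27 'c': node 16→17  emit P3@[27:27]
i=28 'c': node 17→18  emit P3@[28:28]
i=29 'c': node 18→19  emit P3@[29:29],P5@[25:29]
i=30 'b': node 19→7 ·f  emit P6@[29:30]
i=31 'a': node 7→12 ·f  emit P4@[30:31]
i=32 'b': node 12→2 ·f
i=33 'c': node 2→3  emit P3@[33:33]
i=34 'b': node 3→4  emit P0@[31:34],P6@[33:34]
i=35 'b': node 4→11 ·f
i=36 'b': node 11→11 ·f
i=37 'a': node 11→12  emit P4@[36:37]
i=38 'c': node 12→13  emit P3@[38:38]
i=39 'a': node 13→14
i=40 'b': node 14→15  emit P2@[36:40]
i=41 'b': node 15→11 ·f
i=42 'a': node 11→12  emit P4@[41:42]
i=43 'c': node 12→13  emit P3@[43:43]
i=44 'a': node 13→14
i=45 'b': node 14→15  emit P2@[41:45]
i=46 'c': node 15→3 ·f  emit P3@[46:46]
i=47 'a': node 3→1 ·f
i=48 'c': node 1→5 ·f  emit P3@[48:48]

Result: [[0,3],[3,4],[4,3],[5,6],[6,4],[8,3],[9,6],[10,4],[13,4],[14,3],[15,6],[16,4],[21,4],[23,3],[24,3],[27,3],[28,3],[29,3],[29,5],[30,6],[31,4],[33,3],[34,0],[34,6],[37,4],[38,3],[40,2],[42,4],[43,3],[45,2],[46,3],[48,3]]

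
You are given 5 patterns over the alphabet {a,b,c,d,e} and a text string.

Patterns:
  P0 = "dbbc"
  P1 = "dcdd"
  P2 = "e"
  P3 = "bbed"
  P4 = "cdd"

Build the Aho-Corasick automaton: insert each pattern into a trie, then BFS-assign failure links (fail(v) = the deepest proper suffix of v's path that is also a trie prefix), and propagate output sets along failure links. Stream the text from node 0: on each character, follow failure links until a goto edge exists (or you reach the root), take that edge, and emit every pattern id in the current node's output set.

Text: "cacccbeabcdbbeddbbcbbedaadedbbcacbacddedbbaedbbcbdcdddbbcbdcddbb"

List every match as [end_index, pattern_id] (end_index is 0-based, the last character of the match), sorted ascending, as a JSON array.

Build:
Trie nodes:
  n0 'ε': b→9 c→13 d→1 e→8
  n1 'd': b→2 c→5
  n2 'db': b→3
  n3 'dbb': c→4
  n4 'dbbc': ·  [P0 ends]
  n5 'dc': d→6
  n6 'dcd': d→7
  n7 'dcdd': ·  [P1 ends]
  n8 'e': ·  [P2 ends]
  n9 'b': b→10
  n10 'bb': e→11
  n11 'bbe': d→12
  n12 'bbed': ·  [P3 ends]
  n13 'c': d→14
  n14 'cd': d→15
  n15 'cdd': ·  [P4 ends]

BFS fail/out derivation:
  n1('d'): parent n0 fail=0; on 'd' 0 → fail=0;  out ∅∪∅=∅
  n8('e'): parent n0 fail=0; on 'e' 0 → fail=0;  out {2}∪∅={2}
  n9('b'): parent n0 fail=0; on 'b' 0 → fail=0;  out ∅∪∅=∅
  n13('c'): parent n0 fail=0; on 'c' 0 → fail=0;  out ∅∪∅=∅
  n2('db'): parent n1 fail=0; on 'b' 0 → fail=9;  out ∅∪∅=∅
  n5('dc'): parent n1 fail=0; on 'c' 0 → fail=13;  out ∅∪∅=∅
  n10('bb'): parent n9 fail=0; on 'b' 0 → fail=9;  out ∅∪∅=∅
  n14('cd'): parent n13 fail=0; on 'd' 0 → fail=1;  out ∅∪∅=∅
  n3('dbb'): parent n2 fail=9; on 'b' 9 → fail=10;  out ∅∪∅=∅
  n6('dcd'): parent n5 fail=13; on 'd' 13 → fail=14;  out ∅∪∅=∅
  n11('bbe'): parent n10 fail=9; on 'e' 9→0 → fail=8;  out ∅∪{2}={2}
  n15('cdd'): parent n14 fail=1; on 'd' 1→0 → fail=1;  out {4}∪∅={4}
  n4('dbbc'): parent n3 fail=10; on 'c' 10→9→0 → fail=13;  out {0}∪∅={0}
  n7('dcdd'): parent n6 fail=14; on 'd' 14 → fail=15;  out {1}∪{4}={1,4}
  n12('bbed'): parent n11 fail=8; on 'd' 8→0 → fail=1;  out {3}∪∅={3}

Text stream:
i=0 'c': node 0→13
i=1 'a': node 13→0 (fail-walked)
i=2 'c': node 0→13
i=3 'c': node 13→13 (fail-walked)
i=4 'c': node 13→13 (fail-walked)
i=5 'b': node 13→9 (fail-walked)
i=6 'e': node 9→8 (fail-walked)  ** P2@[6:6]
i=7 'a': node 8→0 (fail-walked)
i=8 'b': node 0→9
i=9 'c': node 9→13 (fail-walked)
i=10 'd': node 13→14
i=11 'b': node 14→2 (fail-walked)
i=12 'b': node 2→3
i=13 'e': node 3→11 (fail-walked)  ** P2@[13:13]
i=14 'd': node 11→12  ** P3@[11:14]
i=15 'd': node 12→1 (fail-walked)
i=16 'b': node 1→2
i=17 'b': node 2→3
i=18 'c': node 3→4  ** P0@[15:18]
i=19 'b': node 4→9 (fail-walked)
i=20 'b': node 9→10
i=21 'e': node 10→11  ** P2@[21:21]
i=22 'd': node 11→12  ** P3@[19:22]
i=23 'a': node 12→0 (fail-walked)
i=24 'a': node 0→0
i=25 'd': node 0→1
i=26 'e': node 1→8 (fail-walked)  ** P2@[26:26]
i=27 'd': node 8→1 (fail-walked)
i=28 'b': node 1→2
i=29 'b': node 2→3
i=30 'c': node 3→4  ** P0@[27:30]
i=31 'a': node 4→0 (fail-walked)
i=32 'c': node 0→13
i=33 'b': node 13→9 (fail-walked)
i=34 'a': node 9→0 (fail-walked)
i=35 'c': node 0→13
i=36 'd': node 13→14
i=37 'd': node 14→15  ** P4@[35:37]
i=38 'e': node 15→8 (fail-walked)  ** P2@[38:38]
i=39 'd': node 8→1 (fail-walked)
i=40 'b': node 1→2
i=41 'b': node 2→3
i=42 'a': node 3→0 (fail-walked)
i=43 'e': node 0→8  ** P2@[43:43]
i=44 'd': node 8→1 (fail-walked)
i=45 'b': node 1→2
i=46 'b': node 2→3
i=47 'c': node 3→4  ** P0@[44:47]
i=48 'b': node 4→9 (fail-walked)
i=49 'd': node 9→1 (fail-walked)
i=50 'c': node 1→5
i=51 'd': node 5→6
i=52 'd': node 6→7  ** P1@[49:52],P4@[50:52]
i=53 'd': node 7→1 (fail-walked)
i=54 'b': node 1→2
i=55 'b': node 2→3
i=56 'c': node 3→4  ** P0@[53:56]
i=57 'b': node 4→9 (fail-walked)
i=58 'd': node 9→1 (fail-walked)
i=59 'c': node 1→5
i=60 'd': node 5→6
i=61 'd': node 6→7  ** P1@[58:61],P4@[59:61]
i=62 'b': node 7→2 (fail-walked)
i=63 'b': node 2→3

Matches: [[6,2],[13,2],[14,3],[18,0],[21,2],[22,3],[26,2],[30,0],[37,4],[38,2],[43,2],[47,0],[52,1],[52,4],[56,0],[61,1],[61,4]]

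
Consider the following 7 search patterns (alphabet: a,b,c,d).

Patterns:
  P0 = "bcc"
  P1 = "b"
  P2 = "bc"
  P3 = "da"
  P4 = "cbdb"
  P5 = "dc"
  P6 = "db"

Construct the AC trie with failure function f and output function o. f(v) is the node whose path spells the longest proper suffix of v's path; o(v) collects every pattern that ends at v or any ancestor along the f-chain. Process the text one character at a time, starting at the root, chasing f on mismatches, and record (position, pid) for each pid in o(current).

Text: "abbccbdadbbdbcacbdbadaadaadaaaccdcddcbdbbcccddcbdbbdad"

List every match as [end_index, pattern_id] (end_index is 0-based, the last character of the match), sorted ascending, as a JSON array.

Build:
Trie (insert patterns):
  0='ε' goto b→1 c→6 d→4
  1='b' goto c→2  ←P1
  2='bc' goto c→3  ←P2
  3='bcc' goto ·  ←P0
  4='d' goto a→5 b→11 c→10
  5='da' goto ·  ←P3
  6='c' goto b→7
  7='cb' goto d→8
  8='cbd' goto b→9
  9='cbdb' goto ·  ←P4
  10='dc' goto ·  ←P5
  11='db' goto ·  ←P6

BFS fail/out derivation:
  fail(1) 'b': from fail(0)=0 chase 'b': 0 ⇒ 0;  out={1}∪out(0)={1}
  fail(4) 'd': from fail(0)=0 chase 'd': 0 ⇒ 0;  out=∅∪out(0)=∅
  fail(6) 'c': from fail(0)=0 chase 'c': 0 ⇒ 0;  out=∅∪out(0)=∅
  fail(2) 'bc': from fail(1)=0 chase 'c': 0 ⇒ 6;  out={2}∪out(6)={2}
  fail(5) 'da': from fail(4)=0 chase 'a': 0 ⇒ 0;  out={3}∪out(0)={3}
  fail(7) 'cb': from fail(6)=0 chase 'b': 0 ⇒ 1;  out=∅∪out(1)={1}
  fail(10) 'dc': from fail(4)=0 chase 'c': 0 ⇒ 6;  out={5}∪out(6)={5}
  fail(11) 'db': from fail(4)=0 chase 'b': 0 ⇒ 1;  out={6}∪out(1)={1,6}
  fail(3) 'bcc': from fail(2)=6 chase 'c': 6→0 ⇒ 6;  out={0}∪out(6)={0}
  fail(8) 'cbd': from fail(7)=1 chase 'd': 1→0 ⇒ 4;  out=∅∪out(4)=∅
  fail(9) 'cbdb': from fail(8)=4 chase 'b': 4 ⇒ 11;  out={4}∪out(11)={1,4,6}

Run:
pos 0 'a': at 0
pos 1 'b': at 1  ** P1@[1:1]
pos 2 'b': at 1 (fail-walked)  ** P1@[2:2]
pos 3 'c': at 2  ** P2@[2:3]
pos 4 'c': at 3  ** P0@[2:4]
pos 5 'b': at 7 (fail-walked)  ** P1@[5:5]
pos 6 'd': at 8
pos 7 'a': at 5 (fail-walked)  ** P3@[6:7]
pos 8 'd': at 4 (fail-walked)
pos 9 'b': at 11  ** P1@[9:9],P6@[8:9]
pos 10 'b': at 1 (fail-walked)  ** P1@[10:10]
pos 11 'd': at 4 (fail-walked)
pos 12 'b': at 11  ** P1@[12:12],P6@[11:12]
pos 13 'c': at 2 (fail-walked)  ** P2@[12:13]
pos 14 'a': at 0 (fail-walked)
pos 15 'c': at 6
pos 16 'b': at 7  ** P1@[16:16]
pos 17 'd': at 8
pos 18 'b': at 9  ** P1@[18:18],P4@[15:18],P6@[17:18]
pos 19 'a': at 0 (fail-walked)
pos 20 'd': at 4
pos 21 'a': at 5  ** P3@[20:21]
pos 22 'a': at 0 (fail-walked)
pos 23 'd': at 4
pos 24 'a': at 5  ** P3@[23:24]
pos 25 'a': at 0 (fail-walked)
pos 26 'd': at 4
pos 27 'a': at 5  ** P3@[26:27]
pos 28 'a': at 0 (fail-walked)
pos 29 'a': at 0
pos 30 'c': at 6
pos 31 'c': at 6 (fail-walked)
pos 32 'd': at 4 (fail-walked)
pos 33 'c': at 10  ** P5@[32:33]
pos 34 'd': at 4 (fail-walked)
pos 35 'd': at 4 (fail-walked)
pos 36 'c': at 10  ** P5@[35:36]
pos 37 'b': at 7 (fail-walked)  ** P1@[37:37]
pos 38 'd': at 8
pos 39 'b': at 9  ** P1@[39:39],P4@[36:39],P6@[38:39]
pos 40 'b': at 1 (fail-walked)  ** P1@[40:40]
pos 41 'c': at 2  ** P2@[40:41]
pos 42 'c': at 3  ** P0@[40:42]
pos 43 'c': at 6 (fail-walked)
pos 44 'd': at 4 (fail-walked)
pos 45 'd': at 4 (fail-walked)
pos 46 'c': at 10  ** P5@[45:46]
pos 47 'b': at 7 (fail-walked)  ** P1@[47:47]
pos 48 'd': at 8
pos 49 'b': at 9  ** P1@[49:49],P4@[46:49],P6@[48:49]
pos 50 'b': at 1 (fail-walked)  ** P1@[50:50]
pos 51 'd': at 4 (fail-walked)
pos 52 'a': at 5  ** P3@[51:52]
pos 53 'd': at 4 (fail-walked)

Result: [[1,1],[2,1],[3,2],[4,0],[5,1],[7,3],[9,1],[9,6],[10,1],[12,1],[12,6],[13,2],[16,1],[18,1],[18,4],[18,6],[21,3],[24,3],[27,3],[33,5],[36,5],[37,1],[39,1],[39,4],[39,6],[40,1],[41,2],[42,0],[46,5],[47,1],[49,1],[49,4],[49,6],[50,1],[52,3]]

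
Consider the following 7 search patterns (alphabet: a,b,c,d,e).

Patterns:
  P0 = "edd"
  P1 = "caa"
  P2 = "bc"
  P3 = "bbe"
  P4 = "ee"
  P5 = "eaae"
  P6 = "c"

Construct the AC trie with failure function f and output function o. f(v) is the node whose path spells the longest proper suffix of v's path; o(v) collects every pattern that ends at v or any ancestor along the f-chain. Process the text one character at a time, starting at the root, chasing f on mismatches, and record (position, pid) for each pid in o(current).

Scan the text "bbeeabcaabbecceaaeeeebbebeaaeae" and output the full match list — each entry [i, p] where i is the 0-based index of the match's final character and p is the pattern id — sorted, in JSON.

Construct AC machine:
Trie (insert patterns):
  n0 'ε': b→7 c→4 e→1
  n1 'e': a→12 d→2 e→11
  n2 'ed': d→3
  n3 'edd': ·  ←P0
  n4 'c': a→5  ←P6
  n5 'ca': a→6
  n6 'caa': ·  ←P1
  n7 'b': b→9 c→8
  n8 'bc': ·  ←P2
  n9 'bb': e→10
  n10 'bbe': ·  ←P3
  n11 'ee': ·  ←P4
  n12 'ea': a→13
  n13 'eaa': e→14
  n14 'eaae': ·  ←P5

Failure links (BFS by depth):
  fail(1) 'e': from fail(0)=0 chase 'e': 0 ⇒ 0;  out=∅∪out(0)=∅
  fail(4) 'c': from fail(0)=0 chase 'c': 0 ⇒ 0;  out={6}∪out(0)={6}
  fail(7) 'b': from fail(0)=0 chase 'b': 0 ⇒ 0;  out=∅∪out(0)=∅
  fail(2) 'ed': from fail(1)=0 chase 'd': 0 ⇒ 0;  out=∅∪out(0)=∅
  fail(5) 'ca': from fail(4)=0 chase 'a': 0 ⇒ 0;  out=∅∪out(0)=∅
  fail(8) 'bc': from fail(7)=0 chase 'c': 0 ⇒ 4;  out={2}∪out(4)={2,6}
  fail(9) 'bb': from fail(7)=0 chase 'b': 0 ⇒ 7;  out=∅∪out(7)=∅
  fail(11) 'ee': from fail(1)=0 chase 'e': 0 ⇒ 1;  out={4}∪out(1)={4}
  fail(12) 'ea': from fail(1)=0 chase 'a': 0 ⇒ 0;  out=∅∪out(0)=∅
  fail(3) 'edd': from fail(2)=0 chase 'd': 0 ⇒ 0;  out={0}∪out(0)={0}
  fail(6) 'caa': from fail(5)=0 chase 'a': 0 ⇒ 0;  out={1}∪out(0)={1}
  fail(10) 'bbe': from fail(9)=7 chase 'e': 7→0 ⇒ 1;  out={3}∪out(1)={3}
  fail(13) 'eaa': from fail(12)=0 chase 'a': 0 ⇒ 0;  out=∅∪out(0)=∅
  fail(14) 'eaae': from fail(13)=0 chase 'e': 0 ⇒ 1;  out={5}∪out(1)={5}

Scan:
i=0 'b': node 0→7
i=1 'b': node 7→9
i=2 'e': node 9→10  → match P3@[0:2]
i=3 'e': node 10→11 ·f  → match P4@[2:3]
i=4 'a': node 11→12 ·f
i=5 'b': node 12→7 ·f
i=6 'c': node 7→8  → match P2@[5:6],P6@[6:6]
i=7 'a': node 8→5 ·f
i=8 'a': node 5→6  → match P1@[6:8]
i=9 'b': node 6→7 ·f
i=10 'b': node 7→9
i=11 'e': node 9→10  → match P3@[9:11]
i=12 'c': node 10→4 ·f  → match P6@[12:12]
i=13 'c': node 4→4 ·f  → match P6@[13:13]
i=14 'e': node 4→1 ·f
i=15 'a': node 1→12
i=16 'a': node 12→13
i=17 'e': node 13→14  → match P5@[14:17]
i=18 'e': node 14→11 ·f  → match P4@[17:18]
i=19 'e': node 11→11 ·f  → match P4@[18:19]
i=20 'e': node 11→11 ·f  → match P4@[19:20]
i=21 'b': node 11→7 ·f
i=22 'b': node 7→9
i=23 'e': node 9→10  → match P3@[21:23]
i=24 'b': node 10→7 ·f
i=25 'e': node 7→1 ·f
i=26 'a': node 1→12
i=27 'a': node 12→13
i=28 'e': node 13→14  → match P5@[25:28]
i=29 'a': node 14→12 ·f
i=30 'e': node 12→1 ·f

All matches (sorted): [[2,3],[3,4],[6,2],[6,6],[8,1],[11,3],[12,6],[13,6],[17,5],[18,4],[19,4],[20,4],[23,3],[28,5]]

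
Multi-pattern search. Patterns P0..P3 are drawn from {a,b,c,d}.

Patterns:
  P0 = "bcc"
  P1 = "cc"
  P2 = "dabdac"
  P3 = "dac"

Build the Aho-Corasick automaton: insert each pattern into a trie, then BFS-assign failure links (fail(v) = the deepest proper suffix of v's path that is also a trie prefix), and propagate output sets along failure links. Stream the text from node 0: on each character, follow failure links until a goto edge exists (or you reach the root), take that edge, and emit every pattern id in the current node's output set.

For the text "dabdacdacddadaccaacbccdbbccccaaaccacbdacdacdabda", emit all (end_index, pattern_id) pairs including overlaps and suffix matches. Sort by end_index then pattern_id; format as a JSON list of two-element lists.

Build:
Trie (insert patterns):
  n0 'ε': b→1 c→4 d→6
  n1 'b': c→2
  n2 'bc': c→3
  n3 'bcc': ·  ←P0
  n4 'c': c→5
  n5 'cc': ·  ←P1
  n6 'd': a→7
  n7 'da': b→8 c→12
  n8 'dab': d→9
  n9 'dabd': a→10
  n10 'dabda': c→11
  n11 'dabdac': ·  ←P2
  n12 'dac': ·  ←P3

BFS fail/out derivation:
  n1('b'): parent n0 fail=0; on 'b' 0 → fail=0;  out ∅∪∅=∅
  n4('c'): parent n0 fail=0; on 'c' 0 → fail=0;  out ∅∪∅=∅
  n6('d'): parent n0 fail=0; on 'd' 0 → fail=0;  out ∅∪∅=∅
  n2('bc'): parent n1 fail=0; on 'c' 0 → fail=4;  out ∅∪∅=∅
  n5('cc'): parent n4 fail=0; on 'c' 0 → fail=4;  out {1}∪∅={1}
  n7('da'): parent n6 fail=0; on 'a' 0 → fail=0;  out ∅∪∅=∅
  n3('bcc'): parent n2 fail=4; on 'c' 4 → fail=5;  out {0}∪{1}={0,1}
  n8('dab'): parent n7 fail=0; on 'b' 0 → fail=1;  out ∅∪∅=∅
  n12('dac'): parent n7 fail=0; on 'c' 0 → fail=4;  out {3}∪∅={3}
  n9('dabd'): parent n8 fail=1; on 'd' 1→0 → fail=6;  out ∅∪∅=∅
  n10('dabda'): parent n9 fail=6; on 'a' 6 → fail=7;  out ∅∪∅=∅
  n11('dabdac'): parent n10 fail=7; on 'c' 7 → fail=12;  out {2}∪{3}={2,3}

Scan:
[0] read 'd'  n0⇒n6
[1] read 'a'  n6⇒n7
[2] read 'b'  n7⇒n8
[3] read 'd'  n8⇒n9
[4] read 'a'  n9⇒n10
[5] read 'c'  n10⇒n11  emit P2@[0:5],P3@[3:5]
[6] read 'd'  n11⇒n6 (via fail)
[7] read 'a'  n6⇒n7
[8] read 'c'  n7⇒n12  emit P3@[6:8]
[9] read 'd'  n12⇒n6 (via fail)
[10] read 'd'  n6⇒n6 (via fail)
[11] read 'a'  n6⇒n7
[12] read 'd'  n7⇒n6 (via fail)
[13] read 'a'  n6⇒n7
[14] read 'c'  n7⇒n12  emit P3@[12:14]
[15] read 'c'  n12⇒n5 (via fail)  emit P1@[14:15]
[16] read 'a'  n5⇒n0 (via fail)
[17] read 'a'  n0⇒n0
[18] read 'c'  n0⇒n4
[19] read 'b'  n4⇒n1 (via fail)
[20] read 'c'  n1⇒n2
[21] read 'c'  n2⇒n3  emit P0@[19:21],P1@[20:21]
[22] read 'd'  n3⇒n6 (via fail)
[23] read 'b'  n6⇒n1 (via fail)
[24] read 'b'  n1⇒n1 (via fail)
[25] read 'c'  n1⇒n2
[26] read 'c'  n2⇒n3  emit P0@[24:26],P1@[25:26]
[27] read 'c'  n3⇒n5 (via fail)  emit P1@[26:27]
[28] read 'c'  n5⇒n5 (via fail)  emit P1@[27:28]
[29] read 'a'  n5⇒n0 (via fail)
[30] read 'a'  n0⇒n0
[31] read 'a'  n0⇒n0
[32] read 'c'  n0⇒n4
[33] read 'c'  n4⇒n5  emit P1@[32:33]
[34] read 'a'  n5⇒n0 (via fail)
[35] read 'c'  n0⇒n4
[36] read 'b'  n4⇒n1 (via fail)
[37] read 'd'  n1⇒n6 (via fail)
[38] read 'a'  n6⇒n7
[39] read 'c'  n7⇒n12  emit P3@[37:39]
[40] read 'd'  n12⇒n6 (via fail)
[41] read 'a'  n6⇒n7
[42] read 'c'  n7⇒n12  emit P3@[40:42]
[43] read 'd'  n12⇒n6 (via fail)
[44] read 'a'  n6⇒n7
[45] read 'b'  n7⇒n8
[46] read 'd'  n8⇒n9
[47] read 'a'  n9⇒n10

Result: [[5,2],[5,3],[8,3],[14,3],[15,1],[21,0],[21,1],[26,0],[26,1],[27,1],[28,1],[33,1],[39,3],[42,3]]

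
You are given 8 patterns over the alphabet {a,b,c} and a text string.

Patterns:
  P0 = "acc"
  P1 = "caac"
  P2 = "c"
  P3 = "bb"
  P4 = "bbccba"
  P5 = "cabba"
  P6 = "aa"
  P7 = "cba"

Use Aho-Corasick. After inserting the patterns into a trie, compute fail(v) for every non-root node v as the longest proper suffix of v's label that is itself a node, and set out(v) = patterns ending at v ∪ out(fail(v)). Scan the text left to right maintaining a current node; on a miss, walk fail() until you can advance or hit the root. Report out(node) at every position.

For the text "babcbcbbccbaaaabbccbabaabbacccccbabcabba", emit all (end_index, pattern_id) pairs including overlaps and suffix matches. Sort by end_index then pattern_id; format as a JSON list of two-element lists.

Build:
Trie nodes:
  n0 'ε': a→1 b→8 c→4
  n1 'a': a→17 c→2
  n2 'ac': c→3
  n3 'acc': ·  [P0 ends]
  n4 'c': a→5 b→18  [P2 ends]
  n5 'ca': a→6 b→14
  n6 'caa': c→7
  n7 'caac': ·  [P1 ends]
  n8 'b': b→9
  n9 'bb': c→10  [P3 ends]
  n10 'bbc': c→11
  n11 'bbcc': b→12
  n12 'bbccb': a→13
  n13 'bbccba': ·  [P4 ends]
  n14 'cab': b→15
  n15 'cabb': a→16
  n16 'cabba': ·  [P5 ends]
  n17 'aa': ·  [P6 ends]
  n18 'cb': a→19
  n19 'cba': ·  [P7 ends]

BFS fail/out derivation:
  fail(1) 'a': from fail(0)=0 chase 'a': 0 ⇒ 0;  out=∅∪out(0)=∅
  fail(4) 'c': from fail(0)=0 chase 'c': 0 ⇒ 0;  out={2}∪out(0)={2}
  fail(8) 'b': from fail(0)=0 chase 'b': 0 ⇒ 0;  out=∅∪out(0)=∅
  fail(2) 'ac': from fail(1)=0 chase 'c': 0 ⇒ 4;  out=∅∪out(4)={2}
  fail(5) 'ca': from fail(4)=0 chase 'a': 0 ⇒ 1;  out=∅∪out(1)=∅
  fail(9) 'bb': from fail(8)=0 chase 'b': 0 ⇒ 8;  out={3}∪out(8)={3}
  fail(17) 'aa': from fail(1)=0 chase 'a': 0 ⇒ 1;  out={6}∪out(1)={6}
  fail(18) 'cb': from fail(4)=0 chase 'b': 0 ⇒ 8;  out=∅∪out(8)=∅
  fail(3) 'acc': from fail(2)=4 chase 'c': 4→0 ⇒ 4;  out={0}∪out(4)={0,2}
  fail(6) 'caa': from fail(5)=1 chase 'a': 1 ⇒ 17;  out=∅∪out(17)={6}
  fail(10) 'bbc': from fail(9)=8 chase 'c': 8→0 ⇒ 4;  out=∅∪out(4)={2}
  fail(14) 'cab': from fail(5)=1 chase 'b': 1→0 ⇒ 8;  out=∅∪out(8)=∅
  fail(19) 'cba': from fail(18)=8 chase 'a': 8→0 ⇒ 1;  out={7}∪out(1)={7}
  fail(7) 'caac': from fail(6)=17 chase 'c': 17→1 ⇒ 2;  out={1}∪out(2)={1,2}
  fail(11) 'bbcc': from fail(10)=4 chase 'c': 4→0 ⇒ 4;  out=∅∪out(4)={2}
  fail(15) 'cabb': from fail(14)=8 chase 'b': 8 ⇒ 9;  out=∅∪out(9)={3}
  fail(12) 'bbccb': from fail(11)=4 chase 'b': 4 ⇒ 18;  out=∅∪out(18)=∅
  fail(16) 'cabba': from fail(15)=9 chase 'a': 9→8→0 ⇒ 1;  out={5}∪out(1)={5}
  fail(13) 'bbccba': from fail(12)=18 chase 'a': 18 ⇒ 19;  out={4}∪out(19)={4,7}

Scan:
[0] read 'b'  n0⇒n8
[1] read 'a'  n8⇒n1 (fail-walked)
[2] read 'b'  n1⇒n8 (fail-walked)
[3] read 'c'  n8⇒n4 (fail-walked)  → match P2@[3:3]
[4] read 'b'  n4⇒n18
[5] read 'c'  n18⇒n4 (fail-walked)  → match P2@[5:5]
[6] read 'b'  n4⇒n18
[7] read 'b'  n18⇒n9 (fail-walked)  → match P3@[6:7]
[8] read 'c'  n9⇒n10  → match P2@[8:8]
[9] read 'c'  n10⇒n11  → match P2@[9:9]
[10] read 'b'  n11⇒n12
[11] read 'a'  n12⇒n13  → match P4@[6:11],P7@[9:11]
[12] read 'a'  n13⇒n17 (fail-walked)  → match P6@[11:12]
[13] read 'a'  n17⇒n17 (fail-walked)  → match P6@[12:13]
[14] read 'a'  n17⇒n17 (fail-walked)  → match P6@[13:14]
[15] read 'b'  n17⇒n8 (fail-walked)
[16] read 'b'  n8⇒n9  → match P3@[15:16]
[17] read 'c'  n9⇒n10  → match P2@[17:17]
[18] read 'c'  n10⇒n11  → match P2@[18:18]
[19] read 'b'  n11⇒n12
[20] read 'a'  n12⇒n13  → match P4@[15:20],P7@[18:20]
[21] read 'b'  n13⇒n8 (fail-walked)
[22] read 'a'  n8⇒n1 (fail-walked)
[23] read 'a'  n1⇒n17  → match P6@[22:23]
[24] read 'b'  n17⇒n8 (fail-walked)
[25] read 'b'  n8⇒n9  → match P3@[24:25]
[26] read 'a'  n9⇒n1 (fail-walked)
[27] read 'c'  n1⇒n2  → match P2@[27:27]
[28] read 'c'  n2⇒n3  → match P0@[26:28],P2@[28:28]
[29] read 'c'  n3⇒n4 (fail-walked)  → match P2@[29:29]
[30] read 'c'  n4⇒n4 (fail-walked)  → match P2@[30:30]
[31] read 'c'  n4⇒n4 (fail-walked)  → match P2@[31:31]
[32] read 'b'  n4⇒n18
[33] read 'a'  n18⇒n19  → match P7@[31:33]
[34] read 'b'  n19⇒n8 (fail-walked)
[35] read 'c'  n8⇒n4 (fail-walked)  → match P2@[35:35]
[36] read 'a'  n4⇒n5
[37] read 'b'  n5⇒n14
[38] read 'b'  n14⇒n15  → match P3@[37:38]
[39] read 'a'  n15⇒n16  → match P5@[35:39]

Result: [[3,2],[5,2],[7,3],[8,2],[9,2],[11,4],[11,7],[12,6],[13,6],[14,6],[16,3],[17,2],[18,2],[20,4],[20,7],[23,6],[25,3],[27,2],[28,0],[28,2],[29,2],[30,2],[31,2],[33,7],[35,2],[38,3],[39,5]]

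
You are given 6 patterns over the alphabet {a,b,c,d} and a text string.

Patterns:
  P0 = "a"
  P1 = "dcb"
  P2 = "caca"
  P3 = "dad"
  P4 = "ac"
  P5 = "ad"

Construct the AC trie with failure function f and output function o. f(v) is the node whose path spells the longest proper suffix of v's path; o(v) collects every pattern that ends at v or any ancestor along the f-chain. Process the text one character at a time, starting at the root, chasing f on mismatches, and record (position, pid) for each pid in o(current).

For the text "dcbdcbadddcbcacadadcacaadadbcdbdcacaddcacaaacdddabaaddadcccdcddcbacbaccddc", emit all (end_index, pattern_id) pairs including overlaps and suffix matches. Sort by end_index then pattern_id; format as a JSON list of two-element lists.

Build:
Trie (insert patterns):
  n0 'ε': a→1 c→5 d→2
  n1 'a': c→11 d→12  [P0 ends]
  n2 'd': a→9 c→3
  n3 'dc': b→4
  n4 'dcb': ·  [P1 ends]
  n5 'c': a→6
  n6 'ca': c→7
  n7 'cac': a→8
  n8 'caca': ·  [P2 ends]
  n9 'da': d→10
  n10 'dad': ·  [P3 ends]
  n11 'ac': ·  [P4 ends]
  n12 'ad': ·  [P5 ends]

Failure links (BFS by depth):
  fail(1) 'a': from fail(0)=0 chase 'a': 0 ⇒ 0;  out={0}∪out(0)={0}
  fail(2) 'd': from fail(0)=0 chase 'd': 0 ⇒ 0;  out=∅∪out(0)=∅
  fail(5) 'c': from fail(0)=0 chase 'c': 0 ⇒ 0;  out=∅∪out(0)=∅
  fail(3) 'dc': from fail(2)=0 chase 'c': 0 ⇒ 5;  out=∅∪out(5)=∅
  fail(6) 'ca': from fail(5)=0 chase 'a': 0 ⇒ 1;  out=∅∪out(1)={0}
  fail(9) 'da': from fail(2)=0 chase 'a': 0 ⇒ 1;  out=∅∪out(1)={0}
  fail(11) 'ac': from fail(1)=0 chase 'c': 0 ⇒ 5;  out={4}∪out(5)={4}
  fail(12) 'ad': from fail(1)=0 chase 'd': 0 ⇒ 2;  out={5}∪out(2)={5}
  fail(4) 'dcb': from fail(3)=5 chase 'b': 5→0 ⇒ 0;  out={1}∪out(0)={1}
  fail(7) 'cac': from fail(6)=1 chase 'c': 1 ⇒ 11;  out=∅∪out(11)={4}
  fail(10) 'dad': from fail(9)=1 chase 'd': 1 ⇒ 12;  out={3}∪out(12)={3,5}
  fail(8) 'caca': from fail(7)=11 chase 'a': 11→5 ⇒ 6;  out={2}∪out(6)={0,2}

Run:
[0] read 'd'  n0⇒n2
[1] read 'c'  n2⇒n3
[2] read 'b'  n3⇒n4  → match P1@[0:2]
[3] read 'd'  n4⇒n2 ·f
[4] read 'c'  n2⇒n3
[5] read 'b'  n3⇒n4  → match P1@[3:5]
[6] read 'a'  n4⇒n1 ·f  → match P0@[6:6]
[7] read 'd'  n1⇒n12  → match P5@[6:7]
[8] read 'd'  n12⇒n2 ·f
[9] read 'd'  n2⇒n2 ·f
[10] read 'c'  n2⇒n3
[11] read 'b'  n3⇒n4  → match P1@[9:11]
[12] read 'c'  n4⇒n5 ·f
[13] read 'a'  n5⇒n6  → match P0@[13:13]
[14] read 'c'  n6⇒n7  → match P4@[13:14]
[15] read 'a'  n7⇒n8  → match P0@[15:15],P2@[12:15]
[16] read 'd'  n8⇒n12 ·f  → match P5@[15:16]
[17] read 'a'  n12⇒n9 ·f  → match P0@[17:17]
[18] read 'd'  n9⇒n10  → match P3@[16:18],P5@[17:18]
[19] read 'c'  n10⇒n3 ·f
[20] read 'a'  n3⇒n6 ·f  → match P0@[20:20]
[21] read 'c'  n6⇒n7  → match P4@[20:21]
[22] read 'a'  n7⇒n8  → match P0@[22:22],P2@[19:22]
[23] read 'a'  n8⇒n1 ·f  → match P0@[23:23]
[24] read 'd'  n1⇒n12  → match P5@[23:24]
[25] read 'a'  n12⇒n9 ·f  → match P0@[25:25]
[26] read 'd'  n9⇒n10  → match P3@[24:26],P5@[25:26]
[27] read 'b'  n10⇒n0 ·f
[28] read 'c'  n0⇒n5
[29] read 'd'  n5⇒n2 ·f
[30] read 'b'  n2⇒n0 ·f
[31] read 'd'  n0⇒n2
[32] read 'c'  n2⇒n3
[33] read 'a'  n3⇒n6 ·f  → match P0@[33:33]
[34] read 'c'  n6⇒n7  → match P4@[33:34]
[35] read 'a'  n7⇒n8  → match P0@[35:35],P2@[32:35]
[36] read 'd'  n8⇒n12 ·f  → match P5@[35:36]
[37] read 'd'  n12⇒n2 ·f
[38] read 'c'  n2⇒n3
[39] read 'a'  n3⇒n6 ·f  → match P0@[39:39]
[40] read 'c'  n6⇒n7  → match P4@[39:40]
[41] read 'a'  n7⇒n8  → match P0@[41:41],P2@[38:41]
[42] read 'a'  n8⇒n1 ·f  → match P0@[42:42]
[43] read 'a'  n1⇒n1 ·f  → match P0@[43:43]
[44] read 'c'  n1⇒n11  → match P4@[43:44]
[45] read 'd'  n11⇒n2 ·f
[46] read 'd'  n2⇒n2 ·f
[47] read 'd'  n2⇒n2 ·f
[48] read 'a'  n2⇒n9  → match P0@[48:48]
[49] read 'b'  n9⇒n0 ·f
[50] read 'a'  n0⇒n1  → match P0@[50:50]
[51] read 'a'  n1⇒n1 ·f  → match P0@[51:51]
[52] read 'd'  n1⇒n12  → match P5@[51:52]
[53] read 'd'  n12⇒n2 ·f
[54] read 'a'  n2⇒n9  → match P0@[54:54]
[55] read 'd'  n9⇒n10  → match P3@[53:55],P5@[54:55]
[56] read 'c'  n10⇒n3 ·f
[57] read 'c'  n3⇒n5 ·f
[58] read 'c'  n5⇒n5 ·f
[59] read 'd'  n5⇒n2 ·f
[60] read 'c'  n2⇒n3
[61] read 'd'  n3⇒n2 ·f
[62] read 'd'  n2⇒n2 ·f
[63] read 'c'  n2⇒n3
[64] read 'b'  n3⇒n4  → match P1@[62:64]
[65] read 'a'  n4⇒n1 ·f  → match P0@[65:65]
[66] read 'c'  n1⇒n11  → match P4@[65:66]
[67] read 'b'  n11⇒n0 ·f
[68] read 'a'  n0⇒n1  → match P0@[68:68]
[69] read 'c'  n1⇒n11  → match P4@[68:69]
[70] read 'c'  n11⇒n5 ·f
[71] read 'd'  n5⇒n2 ·f
[72] read 'd'  n2⇒n2 ·f
[73] read 'c'  n2⇒n3

Result: [[2,1],[5,1],[6,0],[7,5],[11,1],[13,0],[14,4],[15,0],[15,2],[16,5],[17,0],[18,3],[18,5],[20,0],[21,4],[22,0],[22,2],[23,0],[24,5],[25,0],[26,3],[26,5],[33,0],[34,4],[35,0],[35,2],[36,5],[39,0],[40,4],[41,0],[41,2],[42,0],[43,0],[44,4],[48,0],[50,0],[51,0],[52,5],[54,0],[55,3],[55,5],[64,1],[65,0],[66,4],[68,0],[69,4]]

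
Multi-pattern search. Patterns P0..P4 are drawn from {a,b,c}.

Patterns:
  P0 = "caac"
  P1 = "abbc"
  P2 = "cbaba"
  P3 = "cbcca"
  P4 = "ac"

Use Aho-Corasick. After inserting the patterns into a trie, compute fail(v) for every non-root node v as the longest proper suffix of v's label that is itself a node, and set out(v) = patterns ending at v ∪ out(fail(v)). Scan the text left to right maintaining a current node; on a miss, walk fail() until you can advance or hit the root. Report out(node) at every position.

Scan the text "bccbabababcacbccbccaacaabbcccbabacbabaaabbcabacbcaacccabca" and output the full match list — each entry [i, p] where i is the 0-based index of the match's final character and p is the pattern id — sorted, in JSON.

Build automaton:
Trie nodes:
  n0 'ε': a→5 c→1
  n1 'c': a→2 b→9
  n2 'ca': a→3
  n3 'caa': c→4
  n4 'caac': ·  ←P0
  n5 'a': b→6 c→16
  n6 'ab': b→7
  n7 'abb': c→8
  n8 'abbc': ·  ←P1
  n9 'cb': a→10 c→13
  n10 'cba': b→11
  n11 'cbab': a→12
  n12 'cbaba': ·  ←P2
  n13 'cbc': c→14
  n14 'cbcc': a→15
  n15 'cbcca': ·  ←P3
  n16 'ac': ·  ←P4

BFS fail/out derivation:
  n1('c'): parent n0 fail=0; on 'c' 0 → fail=0;  out ∅∪∅=∅
  n5('a'): parent n0 fail=0; on 'a' 0 → fail=0;  out ∅∪∅=∅
  n2('ca'): parent n1 fail=0; on 'a' 0 → fail=5;  out ∅∪∅=∅
  n6('ab'): parent n5 fail=0; on 'b' 0 → fail=0;  out ∅∪∅=∅
  n9('cb'): parent n1 fail=0; on 'b' 0 → fail=0;  out ∅∪∅=∅
  n16('ac'): parent n5 fail=0; on 'c' 0 → fail=1;  out {4}∪∅={4}
  n3('caa'): parent n2 fail=5; on 'a' 5→0 → fail=5;  out ∅∪∅=∅
  n7('abb'): parent n6 fail=0; on 'b' 0 → fail=0;  out ∅∪∅=∅
  n10('cba'): parent n9 fail=0; on 'a' 0 → fail=5;  out ∅∪∅=∅
  n13('cbc'): parent n9 fail=0; on 'c' 0 → fail=1;  out ∅∪∅=∅
  n4('caac'): parent n3 fail=5; on 'c' 5 → fail=16;  out {0}∪{4}={0,4}
  n8('abbc'): parent n7 fail=0; on 'c' 0 → fail=1;  out {1}∪∅={1}
  n11('cbab'): parent n10 fail=5; on 'b' 5 → fail=6;  out ∅∪∅=∅
  n14('cbcc'): parent n13 fail=1; on 'c' 1→0 → fail=1;  out ∅∪∅=∅
  n12('cbaba'): parent n11 fail=6; on 'a' 6→0 → fail=5;  out {2}∪∅={2}
  n15('cbcca'): parent n14 fail=1; on 'a' 1 → fail=2;  out {3}∪∅={3}

Run:
[0] read 'b'  n0⇒n0
[1] read 'c'  n0⇒n1
[2] read 'c'  n1⇒n1 (via fail)
[3] read 'b'  n1⇒n9
[4] read 'a'  n9⇒n10
[5] read 'b'  n10⇒n11
[6] read 'a'  n11⇒n12  ** P2@[2:6]
[7] read 'b'  n12⇒n6 (via fail)
[8] read 'a'  n6⇒n5 (via fail)
[9] read 'b'  n5⇒n6
[10] read 'c'  n6⇒n1 (via fail)
[11] read 'a'  n1⇒n2
[12] read 'c'  n2⇒n16 (via fail)  ** P4@[11:12]
[13] read 'b'  n16⇒n9 (via fail)
[14] read 'c'  n9⇒n13
[15] read 'c'  n13⇒n14
[16] read 'b'  n14⇒n9 (via fail)
[17] read 'c'  n9⇒n13
[18] read 'c'  n13⇒n14
[19] read 'a'  n14⇒n15  ** P3@[15:19]
[20] read 'a'  n15⇒n3 (via fail)
[21] read 'c'  n3⇒n4  ** P0@[18:21],P4@[20:21]
[22] read 'a'  n4⇒n2 (via fail)
[23] read 'a'  n2⇒n3
[24] read 'b'  n3⇒n6 (via fail)
[25] read 'b'  n6⇒n7
[26] read 'c'  n7⇒n8  ** P1@[23:26]
[27] read 'c'  n8⇒n1 (via fail)
[28] read 'c'  n1⇒n1 (via fail)
[29] read 'b'  n1⇒n9
[30] read 'a'  n9⇒n10
[31] read 'b'  n10⇒n11
[32] read 'a'  n11⇒n12  ** P2@[28:32]
[33] read 'c'  n12⇒n16 (via fail)  ** P4@[32:33]
[34] read 'b'  n16⇒n9 (via fail)
[35] read 'a'  n9⇒n10
[36] read 'b'  n10⇒n11
[37] read 'a'  n11⇒n12  ** P2@[33:37]
[38] read 'a'  n12⇒n5 (via fail)
[39] read 'a'  n5⇒n5 (via fail)
[40] read 'b'  n5⇒n6
[41] read 'b'  n6⇒n7
[42] read 'c'  n7⇒n8  ** P1@[39:42]
[43] read 'a'  n8⇒n2 (via fail)
[44] read 'b'  n2⇒n6 (via fail)
[45] read 'a'  n6⇒n5 (via fail)
[46] read 'c'  n5⇒n16  ** P4@[45:46]
[47] read 'b'  n16⇒n9 (via fail)
[48] read 'c'  n9⇒n13
[49] read 'a'  n13⇒n2 (via fail)
[50] read 'a'  n2⇒n3
[51] read 'c'  n3⇒n4  ** P0@[48:51],P4@[50:51]
[52] read 'c'  n4⇒n1 (via fail)
[53] read 'c'  n1⇒n1 (via fail)
[54] read 'a'  n1⇒n2
[55] read 'b'  n2⇒n6 (via fail)
[56] read 'c'  n6⇒n1 (via fail)
[57] read 'a'  n1⇒n2

All matches (sorted): [[6,2],[12,4],[19,3],[21,0],[21,4],[26,1],[32,2],[33,4],[37,2],[42,1],[46,4],[51,0],[51,4]]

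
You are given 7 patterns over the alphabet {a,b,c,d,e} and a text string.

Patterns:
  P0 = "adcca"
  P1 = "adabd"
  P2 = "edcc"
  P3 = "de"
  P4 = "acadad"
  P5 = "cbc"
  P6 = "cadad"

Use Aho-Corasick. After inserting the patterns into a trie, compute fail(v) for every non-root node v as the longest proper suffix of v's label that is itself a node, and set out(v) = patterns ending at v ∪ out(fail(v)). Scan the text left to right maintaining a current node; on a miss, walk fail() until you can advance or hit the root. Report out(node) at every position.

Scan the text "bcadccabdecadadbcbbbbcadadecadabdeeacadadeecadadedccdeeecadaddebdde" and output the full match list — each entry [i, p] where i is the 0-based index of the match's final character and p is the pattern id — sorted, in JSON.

Build:
Trie nodes:
  n0 'ε': a→1 c→20 d→13 e→9
  n1 'a': c→15 d→2
  n2 'ad': a→6 c→3
  n3 'adc': c→4
  n4 'adcc': a→5
  n5 'adcca': ·  ←P0
  n6 'ada': b→7
  n7 'adab': d→8
  n8 'adabd': ·  ←P1
  n9 'e': d→10
  n10 'ed': c→11
  n11 'edc': c→12
  n12 'edcc': ·  ←P2
  n13 'd': e→14
  n14 'de': ·  ←P3
  n15 'ac': a→16
  n16 'aca': d→17
  n17 'acad': a→18
  n18 'acada': d→19
  n19 'acadad': ·  ←P4
  n20 'c': a→23 b→21
  n21 'cb': c→22
  n22 'cbc': ·  ←P5
  n23 'ca': d→24
  n24 'cad': a→25
  n25 'cada': d→26
  n26 'cadad': ·  ←P6

Failure links (BFS by depth):
  fail(1) 'a': from fail(0)=0 chase 'a': 0 ⇒ 0;  out=∅∪out(0)=∅
  fail(9) 'e': from fail(0)=0 chase 'e': 0 ⇒ 0;  out=∅∪out(0)=∅
  fail(13) 'd': from fail(0)=0 chase 'd': 0 ⇒ 0;  out=∅∪out(0)=∅
  fail(20) 'c': from fail(0)=0 chase 'c': 0 ⇒ 0;  out=∅∪out(0)=∅
  fail(2) 'ad': from fail(1)=0 chase 'd': 0 ⇒ 13;  out=∅∪out(13)=∅
  fail(10) 'ed': from fail(9)=0 chase 'd': 0 ⇒ 13;  out=∅∪out(13)=∅
  fail(14) 'de': from fail(13)=0 chase 'e': 0 ⇒ 9;  out={3}∪out(9)={3}
  fail(15) 'ac': from fail(1)=0 chase 'c': 0 ⇒ 20;  out=∅∪out(20)=∅
  fail(21) 'cb': from fail(20)=0 chase 'b': 0 ⇒ 0;  out=∅∪out(0)=∅
  fail(23) 'ca': from fail(20)=0 chase 'a': 0 ⇒ 1;  out=∅∪out(1)=∅
  fail(3) 'adc': from fail(2)=13 chase 'c': 13→0 ⇒ 20;  out=∅∪out(20)=∅
  fail(6) 'ada': from fail(2)=13 chase 'a': 13→0 ⇒ 1;  out=∅∪out(1)=∅
  fail(11) 'edc': from fail(10)=13 chase 'c': 13→0 ⇒ 20;  out=∅∪out(20)=∅
  fail(16) 'aca': from fail(15)=20 chase 'a': 20 ⇒ 23;  out=∅∪out(23)=∅
  fail(22) 'cbc': from fail(21)=0 chase 'c': 0 ⇒ 20;  out={5}∪out(20)={5}
  fail(24) 'cad': from fail(23)=1 chase 'd': 1 ⇒ 2;  out=∅∪out(2)=∅
  fail(4) 'adcc': from fail(3)=20 chase 'c': 20→0 ⇒ 20;  out=∅∪out(20)=∅
  fail(7) 'adab': from fail(6)=1 chase 'b': 1→0 ⇒ 0;  out=∅∪out(0)=∅
  fail(12) 'edcc': from fail(11)=20 chase 'c': 20→0 ⇒ 20;  out={2}∪out(20)={2}
  fail(17) 'acad': from fail(16)=23 chase 'd': 23 ⇒ 24;  out=∅∪out(24)=∅
  fail(25) 'cada': from fail(24)=2 chase 'a': 2 ⇒ 6;  out=∅∪out(6)=∅
  fail(5) 'adcca': from fail(4)=20 chase 'a': 20 ⇒ 23;  out={0}∪out(23)={0}
  fail(8) 'adabd': from fail(7)=0 chase 'd': 0 ⇒ 13;  out={1}∪out(13)={1}
  fail(18) 'acada': from fail(17)=24 chase 'a': 24 ⇒ 25;  out=∅∪out(25)=∅
  fail(26) 'cadad': from fail(25)=6 chase 'd': 6→1 ⇒ 2;  out={6}∪out(2)={6}
  fail(19) 'acadad': from fail(18)=25 chase 'd': 25 ⇒ 26;  out={4}∪out(26)={4,6}

Text stream:
i=0 'b': node 0→0
i=1 'c': node 0→20
i=2 'a': node 20→23
i=3 'd': node 23→24
i=4 'c': node 24→3 (fail-walked)
i=5 'c': node 3→4
i=6 'a': node 4→5  → match P0@[2:6]
i=7 'b': node 5→0 (fail-walked)
i=8 'd': node 0→13
i=9 'e': node 13→14  → match P3@[8:9]
i=10 'c': node 14→20 (fail-walked)
i=11 'a': node 20→23
i=12 'd': node 23→24
i=13 'a': node 24→25
i=14 'd': node 25→26  → match P6@[10:14]
i=15 'b': node 26→0 (fail-walked)
i=16 'c': node 0→20
i=17 'b': node 20→21
i=18 'b': node 21→0 (fail-walked)
i=19 'b': node 0→0
i=20 'b': node 0→0
i=21 'c': node 0→20
i=22 'a': node 20→23
i=23 'd': node 23→24
i=24 'a': node 24→25
i=25 'd': node 25→26  → match P6@[21:25]
i=26 'e': node 26→14 (fail-walked)  → match P3@[25:26]
i=27 'c': node 14→20 (fail-walked)
i=28 'a': node 20→23
i=29 'd': node 23→24
i=30 'a': node 24→25
i=31 'b': node 25→7 (fail-walked)
i=32 'd': node 7→8  → match P1@[28:32]
i=33 'e': node 8→14 (fail-walked)  → match P3@[32:33]
i=34 'e': node 14→9 (fail-walked)
i=35 'a': node 9→1 (fail-walked)
i=36 'c': node 1→15
i=37 'a': node 15→16
i=38 'd': node 16→17
i=39 'a': node 17→18
i=40 'd': node 18→19  → match P4@[35:40],P6@[36:40]
i=41 'e': node 19→14 (fail-walked)  → match P3@[40:41]
i=42 'e': node 14→9 (fail-walked)
i=43 'c': node 9→20 (fail-walked)
i=44 'a': node 20→23
i=45 'd': node 23→24
i=46 'a': node 24→25
i=47 'd': node 25→26  → match P6@[43:47]
i=48 'e': node 26→14 (fail-walked)  → match P3@[47:48]
i=49 'd': node 14→10 (fail-walked)
i=50 'c': node 10→11
i=51 'c': node 11→12  → match P2@[48:51]
i=52 'd': node 12→13 (fail-walked)
i=53 'e': node 13→14  → match P3@[52:53]
i=54 'e': node 14→9 (fail-walked)
i=55 'e': node 9→9 (fail-walked)
i=56 'c': node 9→20 (fail-walked)
i=57 'a': node 20→23
i=58 'd': node 23→24
i=59 'a': node 24→25
i=60 'd': node 25→26  → match P6@[56:60]
i=61 'd': node 26→13 (fail-walked)
i=62 'e': node 13→14  → match P3@[61:62]
i=63 'b': node 14→0 (fail-walked)
i=64 'd': node 0→13
i=65 'd': node 13→13 (fail-walked)
i=66 'e': node 13→14  → match P3@[65:66]

All matches (sorted): [[6,0],[9,3],[14,6],[25,6],[26,3],[32,1],[33,3],[40,4],[40,6],[41,3],[47,6],[48,3],[51,2],[53,3],[60,6],[62,3],[66,3]]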